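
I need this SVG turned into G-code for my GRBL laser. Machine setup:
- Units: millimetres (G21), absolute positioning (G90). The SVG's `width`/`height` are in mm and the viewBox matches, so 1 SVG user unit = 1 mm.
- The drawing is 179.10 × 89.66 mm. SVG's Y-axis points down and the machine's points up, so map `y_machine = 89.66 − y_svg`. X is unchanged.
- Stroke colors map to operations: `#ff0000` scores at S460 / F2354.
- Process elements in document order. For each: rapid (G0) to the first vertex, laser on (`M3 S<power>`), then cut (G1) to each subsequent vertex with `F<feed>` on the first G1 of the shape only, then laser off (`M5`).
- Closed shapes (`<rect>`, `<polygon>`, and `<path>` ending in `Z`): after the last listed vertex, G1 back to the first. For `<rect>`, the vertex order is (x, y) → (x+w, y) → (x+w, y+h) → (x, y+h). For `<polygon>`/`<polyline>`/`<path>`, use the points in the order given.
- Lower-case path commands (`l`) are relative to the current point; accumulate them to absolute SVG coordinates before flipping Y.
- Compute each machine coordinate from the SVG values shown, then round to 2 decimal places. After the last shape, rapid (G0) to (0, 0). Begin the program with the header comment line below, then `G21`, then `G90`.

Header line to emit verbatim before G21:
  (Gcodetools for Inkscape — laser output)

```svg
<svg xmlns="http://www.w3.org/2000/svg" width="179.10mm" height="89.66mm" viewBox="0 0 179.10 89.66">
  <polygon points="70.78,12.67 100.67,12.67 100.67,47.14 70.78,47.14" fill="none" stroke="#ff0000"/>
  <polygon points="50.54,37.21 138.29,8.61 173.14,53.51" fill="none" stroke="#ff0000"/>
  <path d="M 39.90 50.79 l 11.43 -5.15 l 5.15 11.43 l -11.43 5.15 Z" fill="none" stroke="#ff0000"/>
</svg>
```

(Gcodetools for Inkscape — laser output)
G21
G90
G0 X70.78 Y76.99
M3 S460
G1 X100.67 Y76.99 F2354
G1 X100.67 Y42.52
G1 X70.78 Y42.52
G1 X70.78 Y76.99
M5
G0 X50.54 Y52.45
M3 S460
G1 X138.29 Y81.05 F2354
G1 X173.14 Y36.15
G1 X50.54 Y52.45
M5
G0 X39.90 Y38.87
M3 S460
G1 X51.33 Y44.02 F2354
G1 X56.48 Y32.59
G1 X45.05 Y27.44
G1 X39.90 Y38.87
M5
G0 X0.00 Y0.00

1 u = 1 mm; y_m = 89.66 − y.

[1] `<polygon>` rectangle, #ff0000→score S460 F2354: (70.78,76.99) → (100.67,76.99) → (100.67,42.52) → (70.78,42.52) → (70.78,76.99) (closed)

[2] `<polygon>` closed polygon, #ff0000→score S460 F2354: (50.54,52.45) → (138.29,81.05) → (173.14,36.15) → (50.54,52.45) (closed)

[3] `<path>` regular polygon, #ff0000→score S460 F2354: (39.90,38.87) → (51.33,44.02) → (56.48,32.59) → (45.05,27.44) → (39.90,38.87) (closed)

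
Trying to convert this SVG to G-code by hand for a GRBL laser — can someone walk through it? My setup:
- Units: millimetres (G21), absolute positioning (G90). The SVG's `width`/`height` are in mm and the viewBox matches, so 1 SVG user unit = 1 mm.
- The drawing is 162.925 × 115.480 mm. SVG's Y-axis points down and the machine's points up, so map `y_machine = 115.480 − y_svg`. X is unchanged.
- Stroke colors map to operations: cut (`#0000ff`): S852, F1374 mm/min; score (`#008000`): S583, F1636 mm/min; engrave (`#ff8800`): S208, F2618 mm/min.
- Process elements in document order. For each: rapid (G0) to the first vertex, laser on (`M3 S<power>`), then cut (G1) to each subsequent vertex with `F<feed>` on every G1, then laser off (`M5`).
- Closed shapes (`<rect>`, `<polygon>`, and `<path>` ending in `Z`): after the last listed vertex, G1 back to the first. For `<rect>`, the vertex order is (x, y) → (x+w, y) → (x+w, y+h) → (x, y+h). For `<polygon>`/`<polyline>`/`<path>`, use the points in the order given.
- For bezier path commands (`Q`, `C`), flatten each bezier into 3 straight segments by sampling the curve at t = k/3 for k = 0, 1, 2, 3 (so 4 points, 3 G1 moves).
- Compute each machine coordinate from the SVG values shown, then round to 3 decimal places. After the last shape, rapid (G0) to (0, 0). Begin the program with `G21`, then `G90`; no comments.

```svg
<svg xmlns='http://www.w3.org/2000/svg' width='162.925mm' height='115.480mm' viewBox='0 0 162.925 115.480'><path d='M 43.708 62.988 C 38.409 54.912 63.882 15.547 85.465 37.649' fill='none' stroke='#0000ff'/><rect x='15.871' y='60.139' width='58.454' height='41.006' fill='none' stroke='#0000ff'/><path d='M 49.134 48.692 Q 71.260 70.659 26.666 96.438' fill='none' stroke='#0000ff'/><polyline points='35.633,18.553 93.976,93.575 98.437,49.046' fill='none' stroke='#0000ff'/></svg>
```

1 u = 1 mm; y_m = 115.480 − y.

[1] `<path>` cubic bezier, #0000ff→cut S852 F1374: (43.708,52.492) → (47.383,67.562) → (63.869,82.879) → (85.465,77.831)

[2] `<rect>` rectangle, #0000ff→cut S852 F1374: (15.871,55.341) → (74.325,55.341) → (74.325,14.335) → (15.871,14.335) → (15.871,55.341) (closed)

[3] `<path>` quadratic bezier, #0000ff→cut S852 F1374: (49.134,66.788) → (56.471,51.720) → (48.982,35.804) → (26.666,19.042)

[4] `<polyline>` open polyline, #0000ff→cut S852 F1374: (35.633,96.927) → (93.976,21.905) → (98.437,66.434)

G21
G90
G0 X43.708 Y52.492
M3 S852
G1 X47.383 Y67.562 F1374
G1 X63.869 Y82.879 F1374
G1 X85.465 Y77.831 F1374
M5
G0 X15.871 Y55.341
M3 S852
G1 X74.325 Y55.341 F1374
G1 X74.325 Y14.335 F1374
G1 X15.871 Y14.335 F1374
G1 X15.871 Y55.341 F1374
M5
G0 X49.134 Y66.788
M3 S852
G1 X56.471 Y51.720 F1374
G1 X48.982 Y35.804 F1374
G1 X26.666 Y19.042 F1374
M5
G0 X35.633 Y96.927
M3 S852
G1 X93.976 Y21.905 F1374
G1 X98.437 Y66.434 F1374
M5
G0 X0.000 Y0.000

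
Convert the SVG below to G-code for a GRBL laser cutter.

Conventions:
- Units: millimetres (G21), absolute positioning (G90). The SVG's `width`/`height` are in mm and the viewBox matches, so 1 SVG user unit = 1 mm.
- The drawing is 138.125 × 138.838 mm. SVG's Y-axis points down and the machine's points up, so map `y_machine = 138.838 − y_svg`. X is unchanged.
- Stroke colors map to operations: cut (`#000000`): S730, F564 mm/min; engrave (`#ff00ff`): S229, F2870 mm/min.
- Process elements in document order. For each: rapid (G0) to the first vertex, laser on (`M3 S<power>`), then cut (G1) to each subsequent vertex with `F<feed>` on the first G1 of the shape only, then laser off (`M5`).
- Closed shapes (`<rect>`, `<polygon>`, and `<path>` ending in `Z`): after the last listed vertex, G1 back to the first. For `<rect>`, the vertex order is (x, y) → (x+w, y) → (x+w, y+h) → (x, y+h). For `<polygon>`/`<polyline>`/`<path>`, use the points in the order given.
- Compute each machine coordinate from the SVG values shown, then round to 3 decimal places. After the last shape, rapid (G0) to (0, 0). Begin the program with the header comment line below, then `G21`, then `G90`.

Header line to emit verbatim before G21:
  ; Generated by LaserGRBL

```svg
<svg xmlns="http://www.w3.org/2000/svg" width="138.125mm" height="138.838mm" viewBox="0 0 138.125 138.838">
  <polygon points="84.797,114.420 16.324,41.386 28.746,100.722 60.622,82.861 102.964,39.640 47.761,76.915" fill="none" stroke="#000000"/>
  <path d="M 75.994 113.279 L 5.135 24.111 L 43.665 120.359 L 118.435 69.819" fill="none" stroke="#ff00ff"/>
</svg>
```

; Generated by LaserGRBL
G21
G90
G0 X84.797 Y24.418
M3 S730
G1 X16.324 Y97.452 F564
G1 X28.746 Y38.116
G1 X60.622 Y55.977
G1 X102.964 Y99.198
G1 X47.761 Y61.923
G1 X84.797 Y24.418
M5
G0 X75.994 Y25.559
M3 S229
G1 X5.135 Y114.727 F2870
G1 X43.665 Y18.479
G1 X118.435 Y69.019
M5
G0 X0.000 Y0.000

Since the viewBox matches the mm dimensions, user units are millimetres directly. The only transform is the Y-flip y_m = 138.838 − y_svg.

Shape 1 is a closed polygon drawn with `<polygon>`. Its stroke #000000 means cut at S730, F564. After flipping Y the toolpath is (84.797,24.418) → (16.324,97.452) → (28.746,38.116) → (60.622,55.977) → (102.964,99.198) → (47.761,61.923) → (84.797,24.418), returning to the start.

Shape 2 is a open polyline drawn with `<path>`. Its stroke #ff00ff means engrave at S229, F2870. After flipping Y the toolpath is (75.994,25.559) → (5.135,114.727) → (43.665,18.479) → (118.435,69.019).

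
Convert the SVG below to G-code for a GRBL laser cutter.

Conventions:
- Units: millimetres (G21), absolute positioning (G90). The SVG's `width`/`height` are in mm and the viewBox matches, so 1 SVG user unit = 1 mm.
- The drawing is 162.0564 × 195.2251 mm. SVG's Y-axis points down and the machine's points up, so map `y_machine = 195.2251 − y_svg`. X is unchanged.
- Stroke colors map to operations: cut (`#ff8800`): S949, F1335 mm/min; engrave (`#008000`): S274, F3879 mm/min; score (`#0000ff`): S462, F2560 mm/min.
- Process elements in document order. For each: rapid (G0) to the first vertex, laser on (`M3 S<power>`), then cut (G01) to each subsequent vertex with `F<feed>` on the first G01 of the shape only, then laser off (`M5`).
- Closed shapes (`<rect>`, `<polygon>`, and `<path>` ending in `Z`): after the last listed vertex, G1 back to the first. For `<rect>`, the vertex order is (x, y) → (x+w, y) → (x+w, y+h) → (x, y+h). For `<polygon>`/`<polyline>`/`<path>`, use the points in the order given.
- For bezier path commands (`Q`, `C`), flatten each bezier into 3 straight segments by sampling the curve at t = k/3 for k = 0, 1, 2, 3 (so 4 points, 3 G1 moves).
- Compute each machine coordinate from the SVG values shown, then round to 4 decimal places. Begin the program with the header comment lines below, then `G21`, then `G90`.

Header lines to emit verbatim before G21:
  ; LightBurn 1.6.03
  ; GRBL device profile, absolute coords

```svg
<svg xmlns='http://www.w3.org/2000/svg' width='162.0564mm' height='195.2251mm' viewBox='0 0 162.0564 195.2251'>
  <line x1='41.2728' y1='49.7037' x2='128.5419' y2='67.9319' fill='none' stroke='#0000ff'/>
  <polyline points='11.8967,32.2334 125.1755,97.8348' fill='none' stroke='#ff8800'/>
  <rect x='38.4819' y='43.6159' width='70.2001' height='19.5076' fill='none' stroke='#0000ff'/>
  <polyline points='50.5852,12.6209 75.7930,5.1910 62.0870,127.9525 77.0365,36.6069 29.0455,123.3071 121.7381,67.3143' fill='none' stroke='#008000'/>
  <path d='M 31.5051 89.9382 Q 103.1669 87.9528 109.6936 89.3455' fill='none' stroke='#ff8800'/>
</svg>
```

1 u = 1 mm; y_m = 195.2251 − y.

[1] `<line>` line segment, #0000ff→score S462 F2560: (41.2728,145.5214) → (128.5419,127.2932)

[2] `<polyline>` line segment, #ff8800→cut S949 F1335: (11.8967,162.9917) → (125.1755,97.3903)

[3] `<rect>` rectangle, #0000ff→score S462 F2560: (38.4819,151.6092) → (108.6820,151.6092) → (108.6820,132.1016) → (38.4819,132.1016) → (38.4819,151.6092) (closed)

[4] `<polyline>` open polyline, #008000→engrave S274 F3879: (50.5852,182.6042) → (75.7930,190.0341) → (62.0870,67.2726) → (77.0365,158.6182) → (29.0455,71.9180) → (121.7381,127.9108)

[5] `<path>` quadratic bezier, #ff8800→cut S949 F1335: (31.5051,105.2869) → (72.0424,106.2352) → (98.1052,106.4327) → (109.6936,105.8796)

; LightBurn 1.6.03
; GRBL device profile, absolute coords
G21
G90
G0 X41.2728 Y145.5214
M3 S462
G01 X128.5419 Y127.2932 F2560
M5
G0 X11.8967 Y162.9917
M3 S949
G01 X125.1755 Y97.3903 F1335
M5
G0 X38.4819 Y151.6092
M3 S462
G01 X108.6820 Y151.6092 F2560
G01 X108.6820 Y132.1016
G01 X38.4819 Y132.1016
G01 X38.4819 Y151.6092
M5
G0 X50.5852 Y182.6042
M3 S274
G01 X75.7930 Y190.0341 F3879
G01 X62.0870 Y67.2726
G01 X77.0365 Y158.6182
G01 X29.0455 Y71.9180
G01 X121.7381 Y127.9108
M5
G0 X31.5051 Y105.2869
M3 S949
G01 X72.0424 Y106.2352 F1335
G01 X98.1052 Y106.4327
G01 X109.6936 Y105.8796
M5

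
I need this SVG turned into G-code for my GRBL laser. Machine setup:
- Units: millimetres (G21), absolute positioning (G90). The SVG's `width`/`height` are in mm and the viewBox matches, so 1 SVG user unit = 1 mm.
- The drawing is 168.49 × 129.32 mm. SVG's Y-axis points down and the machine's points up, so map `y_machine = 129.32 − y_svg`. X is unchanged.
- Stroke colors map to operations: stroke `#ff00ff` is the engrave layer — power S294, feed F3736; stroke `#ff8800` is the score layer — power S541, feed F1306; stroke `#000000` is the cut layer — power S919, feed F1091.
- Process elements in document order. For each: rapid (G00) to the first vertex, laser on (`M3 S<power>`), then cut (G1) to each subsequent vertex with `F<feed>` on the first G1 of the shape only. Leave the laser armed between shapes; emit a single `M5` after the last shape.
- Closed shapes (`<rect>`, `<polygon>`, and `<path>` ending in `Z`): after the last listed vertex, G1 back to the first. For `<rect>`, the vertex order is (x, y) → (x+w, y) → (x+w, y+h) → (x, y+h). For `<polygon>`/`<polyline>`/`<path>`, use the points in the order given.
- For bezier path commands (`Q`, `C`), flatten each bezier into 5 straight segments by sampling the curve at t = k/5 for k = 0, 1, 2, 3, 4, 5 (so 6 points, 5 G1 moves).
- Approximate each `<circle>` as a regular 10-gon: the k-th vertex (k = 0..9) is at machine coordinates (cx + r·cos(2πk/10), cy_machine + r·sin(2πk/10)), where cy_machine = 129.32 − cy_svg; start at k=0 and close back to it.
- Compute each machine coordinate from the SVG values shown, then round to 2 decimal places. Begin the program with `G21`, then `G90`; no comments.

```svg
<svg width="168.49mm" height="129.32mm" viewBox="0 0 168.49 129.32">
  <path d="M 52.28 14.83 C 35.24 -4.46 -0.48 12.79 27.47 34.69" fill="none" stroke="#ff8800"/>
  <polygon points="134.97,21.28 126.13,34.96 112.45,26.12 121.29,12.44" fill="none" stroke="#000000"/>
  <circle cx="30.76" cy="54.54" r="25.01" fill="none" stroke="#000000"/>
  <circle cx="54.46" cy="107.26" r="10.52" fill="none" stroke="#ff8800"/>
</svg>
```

1 u = 1 mm; y_m = 129.32 − y.

[1] `<path>` cubic bezier, #ff8800→score S541 F1306: (52.28,114.49) → (40.47,121.93) → (28.14,122.14) → (19.22,116.64) → (17.68,106.96) → (27.47,94.63)

[2] `<polygon>` regular polygon, #000000→cut S919 F1091: (134.97,108.04) → (126.13,94.36) → (112.45,103.20) → (121.29,116.88) → (134.97,108.04) (closed)

[3] `<circle>` circle, #000000→cut S919 F1091: (55.77,74.78) → (50.99,89.48) → (38.49,98.57) → (23.03,98.57) → (10.53,89.48) → (5.75,74.78) → (10.53,60.08) → (23.03,50.99) → (38.49,50.99) → (50.99,60.08) → (55.77,74.78) (closed)

[4] `<circle>` circle, #ff8800→score S541 F1306: (64.98,22.06) → (62.97,28.24) → (57.71,32.07) → (51.21,32.07) → (45.95,28.24) → (43.94,22.06) → (45.95,15.88) → (51.21,12.05) → (57.71,12.05) → (62.97,15.88) → (64.98,22.06) (closed)

G21
G90
G00 X52.28 Y114.49
M3 S541
G1 X40.47 Y121.93 F1306
G1 X28.14 Y122.14
G1 X19.22 Y116.64
G1 X17.68 Y106.96
G1 X27.47 Y94.63
G00 X134.97 Y108.04
M3 S919
G1 X126.13 Y94.36 F1091
G1 X112.45 Y103.20
G1 X121.29 Y116.88
G1 X134.97 Y108.04
G00 X55.77 Y74.78
M3 S919
G1 X50.99 Y89.48 F1091
G1 X38.49 Y98.57
G1 X23.03 Y98.57
G1 X10.53 Y89.48
G1 X5.75 Y74.78
G1 X10.53 Y60.08
G1 X23.03 Y50.99
G1 X38.49 Y50.99
G1 X50.99 Y60.08
G1 X55.77 Y74.78
G00 X64.98 Y22.06
M3 S541
G1 X62.97 Y28.24 F1306
G1 X57.71 Y32.07
G1 X51.21 Y32.07
G1 X45.95 Y28.24
G1 X43.94 Y22.06
G1 X45.95 Y15.88
G1 X51.21 Y12.05
G1 X57.71 Y12.05
G1 X62.97 Y15.88
G1 X64.98 Y22.06
M5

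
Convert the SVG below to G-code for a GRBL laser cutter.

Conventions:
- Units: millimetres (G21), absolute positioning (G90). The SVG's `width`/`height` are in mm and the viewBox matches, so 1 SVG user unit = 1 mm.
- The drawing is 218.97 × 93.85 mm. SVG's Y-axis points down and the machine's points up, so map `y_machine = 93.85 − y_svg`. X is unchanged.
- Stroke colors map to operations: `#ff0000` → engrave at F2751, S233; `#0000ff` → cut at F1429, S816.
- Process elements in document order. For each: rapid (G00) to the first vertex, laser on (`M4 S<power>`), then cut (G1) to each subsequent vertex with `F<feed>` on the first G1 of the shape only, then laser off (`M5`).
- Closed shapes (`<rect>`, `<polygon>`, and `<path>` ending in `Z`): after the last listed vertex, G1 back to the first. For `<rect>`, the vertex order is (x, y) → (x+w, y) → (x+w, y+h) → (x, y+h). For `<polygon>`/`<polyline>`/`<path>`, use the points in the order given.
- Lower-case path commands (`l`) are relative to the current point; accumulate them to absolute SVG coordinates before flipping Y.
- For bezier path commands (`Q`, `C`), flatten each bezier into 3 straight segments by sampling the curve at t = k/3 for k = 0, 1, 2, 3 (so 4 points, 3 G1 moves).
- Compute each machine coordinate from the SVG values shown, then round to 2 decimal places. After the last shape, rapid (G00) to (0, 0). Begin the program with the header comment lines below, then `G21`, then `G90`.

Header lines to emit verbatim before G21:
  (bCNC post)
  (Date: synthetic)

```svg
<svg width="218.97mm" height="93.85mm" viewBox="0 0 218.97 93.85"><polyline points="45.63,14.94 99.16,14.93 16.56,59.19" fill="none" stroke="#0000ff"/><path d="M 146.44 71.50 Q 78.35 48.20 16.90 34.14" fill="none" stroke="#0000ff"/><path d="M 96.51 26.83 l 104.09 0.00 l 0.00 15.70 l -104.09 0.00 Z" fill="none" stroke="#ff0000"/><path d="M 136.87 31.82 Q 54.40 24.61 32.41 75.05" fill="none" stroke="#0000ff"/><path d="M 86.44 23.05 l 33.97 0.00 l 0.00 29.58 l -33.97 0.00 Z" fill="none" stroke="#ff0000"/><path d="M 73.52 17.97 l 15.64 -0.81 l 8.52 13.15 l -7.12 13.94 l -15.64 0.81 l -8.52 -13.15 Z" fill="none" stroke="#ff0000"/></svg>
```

viewBox `0 0 218.97 93.85` with mm width/height → 1 unit = 1 mm. Flip: y_m = 93.85 − y_svg.

**Shape 1** — `<polyline>` open polyline, stroke `#0000ff` → cut (S816, F1429). Machine vertices: (45.63,78.91) → (99.16,78.92) → (16.56,34.66). Open path.

**Shape 2** — `<path>` quadratic bezier, stroke `#0000ff` → cut (S816, F1429). Control points (SVG): P0=(146.44,71.50), P1=(78.35,48.20), P2=(16.90,34.14); sampled at t=k/3. Machine vertices: (146.44,22.35) → (101.78,36.86) → (58.60,49.31) → (16.90,59.71). Open path.

**Shape 3** — `<path>` rectangle, stroke `#ff0000` → engrave (S233, F2751). Machine vertices: (96.51,67.02) → (200.60,67.02) → (200.60,51.32) → (96.51,51.32) → (96.51,67.02). Closed: final G1 returns to the first vertex.

**Shape 4** — `<path>` quadratic bezier, stroke `#0000ff` → cut (S816, F1429). Control points (SVG): P0=(136.87,31.82), P1=(54.40,24.61), P2=(32.41,75.05); sampled at t=k/3. Machine vertices: (136.87,62.03) → (88.61,60.43) → (53.79,46.02) → (32.41,18.80). Open path.

**Shape 5** — `<path>` rectangle, stroke `#ff0000` → engrave (S233, F2751). Machine vertices: (86.44,70.80) → (120.41,70.80) → (120.41,41.22) → (86.44,41.22) → (86.44,70.80). Closed: final G1 returns to the first vertex.

**Shape 6** — `<path>` regular polygon, stroke `#ff0000` → engrave (S233, F2751). Machine vertices: (73.52,75.88) → (89.16,76.69) → (97.68,63.54) → (90.56,49.60) → (74.92,48.79) → (66.40,61.94) → (73.52,75.88). Closed: final G1 returns to the first vertex.

(bCNC post)
(Date: synthetic)
G21
G90
G00 X45.63 Y78.91
M4 S816
G1 X99.16 Y78.92 F1429
G1 X16.56 Y34.66
M5
G00 X146.44 Y22.35
M4 S816
G1 X101.78 Y36.86 F1429
G1 X58.60 Y49.31
G1 X16.90 Y59.71
M5
G00 X96.51 Y67.02
M4 S233
G1 X200.60 Y67.02 F2751
G1 X200.60 Y51.32
G1 X96.51 Y51.32
G1 X96.51 Y67.02
M5
G00 X136.87 Y62.03
M4 S816
G1 X88.61 Y60.43 F1429
G1 X53.79 Y46.02
G1 X32.41 Y18.80
M5
G00 X86.44 Y70.80
M4 S233
G1 X120.41 Y70.80 F2751
G1 X120.41 Y41.22
G1 X86.44 Y41.22
G1 X86.44 Y70.80
M5
G00 X73.52 Y75.88
M4 S233
G1 X89.16 Y76.69 F2751
G1 X97.68 Y63.54
G1 X90.56 Y49.60
G1 X74.92 Y48.79
G1 X66.40 Y61.94
G1 X73.52 Y75.88
M5
G00 X0.00 Y0.00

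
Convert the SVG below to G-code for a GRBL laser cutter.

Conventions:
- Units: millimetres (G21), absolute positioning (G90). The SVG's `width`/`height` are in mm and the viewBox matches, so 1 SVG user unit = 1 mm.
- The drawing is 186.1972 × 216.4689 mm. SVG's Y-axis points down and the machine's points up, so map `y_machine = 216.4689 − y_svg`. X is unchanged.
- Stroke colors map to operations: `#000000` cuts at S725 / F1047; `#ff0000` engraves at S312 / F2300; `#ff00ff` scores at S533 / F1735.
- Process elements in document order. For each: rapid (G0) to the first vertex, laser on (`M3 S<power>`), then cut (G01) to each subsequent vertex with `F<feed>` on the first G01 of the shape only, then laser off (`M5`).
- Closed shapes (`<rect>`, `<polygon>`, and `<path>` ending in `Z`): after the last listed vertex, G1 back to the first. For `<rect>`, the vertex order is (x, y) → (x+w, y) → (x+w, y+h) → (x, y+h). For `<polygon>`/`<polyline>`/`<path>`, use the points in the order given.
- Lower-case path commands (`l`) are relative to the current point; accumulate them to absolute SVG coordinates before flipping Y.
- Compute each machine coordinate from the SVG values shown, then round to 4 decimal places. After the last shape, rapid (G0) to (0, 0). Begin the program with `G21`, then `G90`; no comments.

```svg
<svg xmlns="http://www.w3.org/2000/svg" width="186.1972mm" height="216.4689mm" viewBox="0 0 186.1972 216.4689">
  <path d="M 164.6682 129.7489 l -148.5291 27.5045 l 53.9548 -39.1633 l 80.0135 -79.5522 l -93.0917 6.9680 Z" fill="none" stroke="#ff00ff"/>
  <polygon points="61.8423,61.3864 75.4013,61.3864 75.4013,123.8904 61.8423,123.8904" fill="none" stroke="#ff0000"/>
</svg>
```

G21
G90
G0 X164.6682 Y86.7200
M3 S533
G01 X16.1391 Y59.2155 F1735
G01 X70.0939 Y98.3788
G01 X150.1074 Y177.9310
G01 X57.0157 Y170.9630
G01 X164.6682 Y86.7200
M5
G0 X61.8423 Y155.0825
M3 S312
G01 X75.4013 Y155.0825 F2300
G01 X75.4013 Y92.5785
G01 X61.8423 Y92.5785
G01 X61.8423 Y155.0825
M5
G0 X0.0000 Y0.0000

1 u = 1 mm; y_m = 216.4689 − y.

[1] `<path>` closed polygon, #ff00ff→score S533 F1735: (164.6682,86.7200) → (16.1391,59.2155) → (70.0939,98.3788) → (150.1074,177.9310) → (57.0157,170.9630) → (164.6682,86.7200) (closed)

[2] `<polygon>` rectangle, #ff0000→engrave S312 F2300: (61.8423,155.0825) → (75.4013,155.0825) → (75.4013,92.5785) → (61.8423,92.5785) → (61.8423,155.0825) (closed)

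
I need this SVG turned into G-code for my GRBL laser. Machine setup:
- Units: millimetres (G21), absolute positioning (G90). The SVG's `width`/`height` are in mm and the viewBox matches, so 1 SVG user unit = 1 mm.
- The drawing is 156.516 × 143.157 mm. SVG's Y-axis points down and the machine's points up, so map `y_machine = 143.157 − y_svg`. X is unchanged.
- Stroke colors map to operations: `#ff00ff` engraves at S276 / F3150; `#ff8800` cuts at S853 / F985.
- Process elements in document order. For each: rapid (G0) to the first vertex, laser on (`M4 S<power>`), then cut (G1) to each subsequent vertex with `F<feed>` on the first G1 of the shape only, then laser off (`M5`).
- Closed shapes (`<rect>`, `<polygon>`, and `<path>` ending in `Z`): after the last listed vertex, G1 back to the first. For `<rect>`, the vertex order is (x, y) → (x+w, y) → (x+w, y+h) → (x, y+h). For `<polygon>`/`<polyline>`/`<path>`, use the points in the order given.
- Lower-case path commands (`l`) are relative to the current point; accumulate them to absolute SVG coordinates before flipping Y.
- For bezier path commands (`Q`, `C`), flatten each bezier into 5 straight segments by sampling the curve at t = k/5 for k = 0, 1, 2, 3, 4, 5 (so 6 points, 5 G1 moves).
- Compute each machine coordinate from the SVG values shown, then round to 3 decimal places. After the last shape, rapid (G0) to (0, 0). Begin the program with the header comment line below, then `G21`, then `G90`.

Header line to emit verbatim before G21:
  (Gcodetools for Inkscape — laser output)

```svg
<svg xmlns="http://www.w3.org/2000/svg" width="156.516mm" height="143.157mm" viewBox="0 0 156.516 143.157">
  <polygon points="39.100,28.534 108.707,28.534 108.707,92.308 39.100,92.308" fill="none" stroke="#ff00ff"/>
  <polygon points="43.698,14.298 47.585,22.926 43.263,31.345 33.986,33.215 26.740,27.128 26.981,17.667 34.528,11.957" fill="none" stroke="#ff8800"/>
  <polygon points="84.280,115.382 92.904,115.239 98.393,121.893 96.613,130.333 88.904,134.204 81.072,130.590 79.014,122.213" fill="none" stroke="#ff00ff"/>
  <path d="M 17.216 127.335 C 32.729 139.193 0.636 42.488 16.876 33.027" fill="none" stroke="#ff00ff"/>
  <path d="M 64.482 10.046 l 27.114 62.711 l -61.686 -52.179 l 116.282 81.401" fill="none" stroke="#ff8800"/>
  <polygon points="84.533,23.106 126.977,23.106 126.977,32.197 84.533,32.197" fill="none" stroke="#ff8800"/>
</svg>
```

Since the viewBox matches the mm dimensions, user units are millimetres directly. The only transform is the Y-flip y_m = 143.157 − y_svg.

Shape 1 is a rectangle drawn with `<polygon>`. Its stroke #ff00ff means engrave at S276, F3150. After flipping Y the toolpath is (39.100,114.623) → (108.707,114.623) → (108.707,50.849) → (39.100,50.849) → (39.100,114.623), returning to the start.

Shape 2 is a regular polygon drawn with `<polygon>`. Its stroke #ff8800 means cut at S853, F985. After flipping Y the toolpath is (43.698,128.859) → (47.585,120.231) → (43.263,111.812) → (33.986,109.942) → (26.740,116.029) → (26.981,125.490) → (34.528,131.200) → (43.698,128.859), returning to the start.

Shape 3 is a regular polygon drawn with `<polygon>`. Its stroke #ff00ff means engrave at S276, F3150. After flipping Y the toolpath is (84.280,27.775) → (92.904,27.918) → (98.393,21.264) → (96.613,12.824) → (88.904,8.953) → (81.072,12.567) → (79.014,20.944) → (84.280,27.775), returning to the start.

Shape 4 is a cubic bezier drawn with `<path>`. Its stroke #ff00ff means engrave at S276, F3150. After flipping Y the toolpath is (17.216,15.822) → (21.579,20.168) → (19.121,41.171) → (14.448,69.431) → (12.164,95.551) → (16.876,110.130).

Shape 5 is a open polyline drawn with `<path>`. Its stroke #ff8800 means cut at S853, F985. After flipping Y the toolpath is (64.482,133.111) → (91.596,70.400) → (29.910,122.579) → (146.192,41.178).

Shape 6 is a rectangle drawn with `<polygon>`. Its stroke #ff8800 means cut at S853, F985. After flipping Y the toolpath is (84.533,120.051) → (126.977,120.051) → (126.977,110.960) → (84.533,110.960) → (84.533,120.051), returning to the start.

(Gcodetools for Inkscape — laser output)
G21
G90
G0 X39.100 Y114.623
M4 S276
G1 X108.707 Y114.623 F3150
G1 X108.707 Y50.849
G1 X39.100 Y50.849
G1 X39.100 Y114.623
M5
G0 X43.698 Y128.859
M4 S853
G1 X47.585 Y120.231 F985
G1 X43.263 Y111.812
G1 X33.986 Y109.942
G1 X26.740 Y116.029
G1 X26.981 Y125.490
G1 X34.528 Y131.200
G1 X43.698 Y128.859
M5
G0 X84.280 Y27.775
M4 S276
G1 X92.904 Y27.918 F3150
G1 X98.393 Y21.264
G1 X96.613 Y12.824
G1 X88.904 Y8.953
G1 X81.072 Y12.567
G1 X79.014 Y20.944
G1 X84.280 Y27.775
M5
G0 X17.216 Y15.822
M4 S276
G1 X21.579 Y20.168 F3150
G1 X19.121 Y41.171
G1 X14.448 Y69.431
G1 X12.164 Y95.551
G1 X16.876 Y110.130
M5
G0 X64.482 Y133.111
M4 S853
G1 X91.596 Y70.400 F985
G1 X29.910 Y122.579
G1 X146.192 Y41.178
M5
G0 X84.533 Y120.051
M4 S853
G1 X126.977 Y120.051 F985
G1 X126.977 Y110.960
G1 X84.533 Y110.960
G1 X84.533 Y120.051
M5
G0 X0.000 Y0.000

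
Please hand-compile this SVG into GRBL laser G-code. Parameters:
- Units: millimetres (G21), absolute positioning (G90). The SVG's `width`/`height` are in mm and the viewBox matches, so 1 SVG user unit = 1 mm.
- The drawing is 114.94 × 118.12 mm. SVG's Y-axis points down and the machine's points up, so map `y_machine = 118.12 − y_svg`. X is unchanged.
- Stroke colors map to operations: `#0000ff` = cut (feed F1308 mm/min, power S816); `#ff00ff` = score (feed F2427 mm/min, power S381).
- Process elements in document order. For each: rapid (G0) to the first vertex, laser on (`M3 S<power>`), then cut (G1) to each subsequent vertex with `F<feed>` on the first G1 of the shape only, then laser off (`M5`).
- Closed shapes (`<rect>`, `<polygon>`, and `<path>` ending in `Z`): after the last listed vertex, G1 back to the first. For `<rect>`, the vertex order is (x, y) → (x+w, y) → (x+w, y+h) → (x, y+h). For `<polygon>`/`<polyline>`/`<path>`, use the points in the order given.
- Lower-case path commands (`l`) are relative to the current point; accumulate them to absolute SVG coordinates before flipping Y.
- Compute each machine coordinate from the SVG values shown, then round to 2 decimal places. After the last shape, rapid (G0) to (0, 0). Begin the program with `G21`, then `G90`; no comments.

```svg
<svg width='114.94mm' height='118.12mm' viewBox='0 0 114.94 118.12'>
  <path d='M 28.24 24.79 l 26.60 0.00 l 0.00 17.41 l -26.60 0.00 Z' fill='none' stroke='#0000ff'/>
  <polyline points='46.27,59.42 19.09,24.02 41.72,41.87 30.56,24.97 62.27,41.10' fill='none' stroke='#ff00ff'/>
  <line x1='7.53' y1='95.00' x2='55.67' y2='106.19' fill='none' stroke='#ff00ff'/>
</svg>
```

Since the viewBox matches the mm dimensions, user units are millimetres directly. The only transform is the Y-flip y_m = 118.12 − y_svg.

Shape 1 is a rectangle drawn with `<path>`. Its stroke #0000ff means cut at S816, F1308. After flipping Y the toolpath is (28.24,93.33) → (54.84,93.33) → (54.84,75.92) → (28.24,75.92) → (28.24,93.33), returning to the start.

Shape 2 is a open polyline drawn with `<polyline>`. Its stroke #ff00ff means score at S381, F2427. After flipping Y the toolpath is (46.27,58.70) → (19.09,94.10) → (41.72,76.25) → (30.56,93.15) → (62.27,77.02).

Shape 3 is a line segment drawn with `<line>`. Its stroke #ff00ff means score at S381, F2427. After flipping Y the toolpath is (7.53,23.12) → (55.67,11.93).

G21
G90
G0 X28.24 Y93.33
M3 S816
G1 X54.84 Y93.33 F1308
G1 X54.84 Y75.92
G1 X28.24 Y75.92
G1 X28.24 Y93.33
M5
G0 X46.27 Y58.70
M3 S381
G1 X19.09 Y94.10 F2427
G1 X41.72 Y76.25
G1 X30.56 Y93.15
G1 X62.27 Y77.02
M5
G0 X7.53 Y23.12
M3 S381
G1 X55.67 Y11.93 F2427
M5
G0 X0.00 Y0.00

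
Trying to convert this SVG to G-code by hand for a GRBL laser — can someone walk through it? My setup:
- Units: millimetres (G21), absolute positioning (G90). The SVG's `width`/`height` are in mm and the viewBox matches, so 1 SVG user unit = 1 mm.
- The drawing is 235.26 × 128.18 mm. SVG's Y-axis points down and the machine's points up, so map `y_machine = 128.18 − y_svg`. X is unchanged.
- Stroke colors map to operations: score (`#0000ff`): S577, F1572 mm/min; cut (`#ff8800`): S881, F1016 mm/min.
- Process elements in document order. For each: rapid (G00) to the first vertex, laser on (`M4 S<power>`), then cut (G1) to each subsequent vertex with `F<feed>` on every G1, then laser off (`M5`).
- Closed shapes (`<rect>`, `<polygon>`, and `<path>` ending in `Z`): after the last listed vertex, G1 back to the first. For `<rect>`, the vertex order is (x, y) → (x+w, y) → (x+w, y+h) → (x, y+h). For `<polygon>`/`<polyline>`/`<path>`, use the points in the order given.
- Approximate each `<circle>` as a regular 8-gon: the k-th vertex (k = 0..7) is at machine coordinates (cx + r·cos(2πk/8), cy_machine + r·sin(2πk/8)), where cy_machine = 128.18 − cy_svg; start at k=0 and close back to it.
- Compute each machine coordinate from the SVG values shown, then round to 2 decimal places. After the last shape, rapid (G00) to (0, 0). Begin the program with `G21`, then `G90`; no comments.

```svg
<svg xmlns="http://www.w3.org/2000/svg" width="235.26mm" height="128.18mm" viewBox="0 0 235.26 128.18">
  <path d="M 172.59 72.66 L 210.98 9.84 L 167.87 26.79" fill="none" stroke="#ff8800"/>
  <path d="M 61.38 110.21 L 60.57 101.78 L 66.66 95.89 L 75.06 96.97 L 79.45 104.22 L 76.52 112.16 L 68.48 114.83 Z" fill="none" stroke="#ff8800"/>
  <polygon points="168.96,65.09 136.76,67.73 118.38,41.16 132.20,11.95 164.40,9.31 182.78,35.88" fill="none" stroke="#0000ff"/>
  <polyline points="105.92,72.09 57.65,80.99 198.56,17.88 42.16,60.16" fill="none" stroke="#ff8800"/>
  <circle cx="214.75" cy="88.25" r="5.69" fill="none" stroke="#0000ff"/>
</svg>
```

Since the viewBox matches the mm dimensions, user units are millimetres directly. The only transform is the Y-flip y_m = 128.18 − y_svg.

Shape 1 is a open polyline drawn with `<path>`. Its stroke #ff8800 means cut at S881, F1016. After flipping Y the toolpath is (172.59,55.52) → (210.98,118.34) → (167.87,101.39).

Shape 2 is a regular polygon drawn with `<path>`. Its stroke #ff8800 means cut at S881, F1016. After flipping Y the toolpath is (61.38,17.97) → (60.57,26.40) → (66.66,32.29) → (75.06,31.21) → (79.45,23.96) → (76.52,16.02) → (68.48,13.35) → (61.38,17.97), returning to the start.

Shape 3 is a regular polygon drawn with `<polygon>`. Its stroke #0000ff means score at S577, F1572. After flipping Y the toolpath is (168.96,63.09) → (136.76,60.45) → (118.38,87.02) → (132.20,116.23) → (164.40,118.87) → (182.78,92.30) → (168.96,63.09), returning to the start.

Shape 4 is a open polyline drawn with `<polyline>`. Its stroke #ff8800 means cut at S881, F1016. After flipping Y the toolpath is (105.92,56.09) → (57.65,47.19) → (198.56,110.30) → (42.16,68.02).

Shape 5 is a circle drawn with `<circle>`. Its stroke #0000ff means score at S577, F1572. After flipping Y the toolpath is (220.44,39.93) → (218.77,43.95) → (214.75,45.62) → (210.73,43.95) → (209.06,39.93) → (210.73,35.91) → (214.75,34.24) → (218.77,35.91) → (220.44,39.93), returning to the start.

G21
G90
G00 X172.59 Y55.52
M4 S881
G1 X210.98 Y118.34 F1016
G1 X167.87 Y101.39 F1016
M5
G00 X61.38 Y17.97
M4 S881
G1 X60.57 Y26.40 F1016
G1 X66.66 Y32.29 F1016
G1 X75.06 Y31.21 F1016
G1 X79.45 Y23.96 F1016
G1 X76.52 Y16.02 F1016
G1 X68.48 Y13.35 F1016
G1 X61.38 Y17.97 F1016
M5
G00 X168.96 Y63.09
M4 S577
G1 X136.76 Y60.45 F1572
G1 X118.38 Y87.02 F1572
G1 X132.20 Y116.23 F1572
G1 X164.40 Y118.87 F1572
G1 X182.78 Y92.30 F1572
G1 X168.96 Y63.09 F1572
M5
G00 X105.92 Y56.09
M4 S881
G1 X57.65 Y47.19 F1016
G1 X198.56 Y110.30 F1016
G1 X42.16 Y68.02 F1016
M5
G00 X220.44 Y39.93
M4 S577
G1 X218.77 Y43.95 F1572
G1 X214.75 Y45.62 F1572
G1 X210.73 Y43.95 F1572
G1 X209.06 Y39.93 F1572
G1 X210.73 Y35.91 F1572
G1 X214.75 Y34.24 F1572
G1 X218.77 Y35.91 F1572
G1 X220.44 Y39.93 F1572
M5
G00 X0.00 Y0.00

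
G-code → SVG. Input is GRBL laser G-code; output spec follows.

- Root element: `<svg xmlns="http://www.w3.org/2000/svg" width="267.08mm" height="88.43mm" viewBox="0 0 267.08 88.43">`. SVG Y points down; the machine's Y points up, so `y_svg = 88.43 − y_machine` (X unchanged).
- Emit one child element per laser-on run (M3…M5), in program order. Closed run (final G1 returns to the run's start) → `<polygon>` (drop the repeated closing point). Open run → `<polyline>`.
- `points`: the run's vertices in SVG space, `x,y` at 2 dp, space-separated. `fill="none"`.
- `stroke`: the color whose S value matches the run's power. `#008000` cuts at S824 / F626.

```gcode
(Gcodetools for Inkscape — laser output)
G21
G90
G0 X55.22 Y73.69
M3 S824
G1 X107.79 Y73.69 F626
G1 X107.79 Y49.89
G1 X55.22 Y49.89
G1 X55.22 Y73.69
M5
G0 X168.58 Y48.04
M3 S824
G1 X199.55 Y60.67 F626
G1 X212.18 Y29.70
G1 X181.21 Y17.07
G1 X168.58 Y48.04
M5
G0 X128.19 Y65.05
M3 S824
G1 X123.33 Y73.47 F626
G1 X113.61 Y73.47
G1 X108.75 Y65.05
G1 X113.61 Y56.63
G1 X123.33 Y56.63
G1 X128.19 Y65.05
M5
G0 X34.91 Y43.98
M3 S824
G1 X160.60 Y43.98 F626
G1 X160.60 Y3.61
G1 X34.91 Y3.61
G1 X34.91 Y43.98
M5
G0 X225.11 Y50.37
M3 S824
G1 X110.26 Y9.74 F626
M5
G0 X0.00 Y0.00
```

<svg xmlns="http://www.w3.org/2000/svg" width="267.08mm" height="88.43mm" viewBox="0 0 267.08 88.43">
  <polygon points="55.22,14.74 107.79,14.74 107.79,38.54 55.22,38.54" fill="none" stroke="#008000"/>
  <polygon points="168.58,40.39 199.55,27.76 212.18,58.73 181.21,71.36" fill="none" stroke="#008000"/>
  <polygon points="128.19,23.38 123.33,14.96 113.61,14.96 108.75,23.38 113.61,31.80 123.33,31.80" fill="none" stroke="#008000"/>
  <polygon points="34.91,44.45 160.60,44.45 160.60,84.82 34.91,84.82" fill="none" stroke="#008000"/>
  <polyline points="225.11,38.06 110.26,78.69" fill="none" stroke="#008000"/>
</svg>

Machine Y-up, SVG Y-down with viewBox height 88.43, so y_svg = 88.43 − y_machine; X carries over. Every run uses S824, so all elements get stroke `#008000` (cut).

Run 1: The run returns to its start, so emit a `<polygon>` with points (Y-flipped): 55.22,14.74 107.79,14.74 107.79,38.54 55.22,38.54.

Run 2: The run returns to its start, so emit a `<polygon>` with points (Y-flipped): 168.58,40.39 199.55,27.76 212.18,58.73 181.21,71.36.

Run 3: The run returns to its start, so emit a `<polygon>` with points (Y-flipped): 128.19,23.38 123.33,14.96 113.61,14.96 108.75,23.38 113.61,31.80 123.33,31.80.

Run 4: The run returns to its start, so emit a `<polygon>` with points (Y-flipped): 34.91,44.45 160.60,44.45 160.60,84.82 34.91,84.82.

Run 5: The run is open, so emit a `<polyline>` with points (Y-flipped): 225.11,38.06 110.26,78.69.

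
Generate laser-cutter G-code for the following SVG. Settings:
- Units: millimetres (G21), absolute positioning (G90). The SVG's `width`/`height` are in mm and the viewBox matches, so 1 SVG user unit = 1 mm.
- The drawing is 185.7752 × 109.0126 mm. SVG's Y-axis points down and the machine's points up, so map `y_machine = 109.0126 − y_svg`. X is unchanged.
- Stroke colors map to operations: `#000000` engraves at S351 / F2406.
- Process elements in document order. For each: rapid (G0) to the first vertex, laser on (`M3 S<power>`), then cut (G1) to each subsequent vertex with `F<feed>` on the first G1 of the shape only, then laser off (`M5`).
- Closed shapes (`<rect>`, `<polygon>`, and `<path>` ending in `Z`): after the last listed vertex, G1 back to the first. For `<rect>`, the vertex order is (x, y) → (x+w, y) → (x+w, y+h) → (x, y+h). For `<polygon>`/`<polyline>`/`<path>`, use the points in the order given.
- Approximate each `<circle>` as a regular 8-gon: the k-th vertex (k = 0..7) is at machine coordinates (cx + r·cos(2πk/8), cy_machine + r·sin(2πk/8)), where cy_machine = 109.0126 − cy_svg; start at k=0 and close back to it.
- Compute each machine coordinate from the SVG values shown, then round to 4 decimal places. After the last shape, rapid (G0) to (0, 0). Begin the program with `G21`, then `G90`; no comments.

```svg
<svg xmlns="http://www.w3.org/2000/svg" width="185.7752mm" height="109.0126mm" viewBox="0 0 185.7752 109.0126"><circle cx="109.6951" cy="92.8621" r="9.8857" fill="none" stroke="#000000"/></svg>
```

viewBox `0 0 185.7752 109.0126` with mm width/height → 1 unit = 1 mm. Flip: y_m = 109.0126 − y_svg.

**Shape 1** — `<circle>` circle, stroke `#000000` → engrave (S351, F2406). Machine vertices: (119.5808,16.1505) → (116.6853,23.1407) → (109.6951,26.0362) → (102.7049,23.1407) → (99.8094,16.1505) → (102.7049,9.1603) → (109.6951,6.2648) → (116.6853,9.1603) → (119.5808,16.1505). Closed: final G1 returns to the first vertex.

G21
G90
G0 X119.5808 Y16.1505
M3 S351
G1 X116.6853 Y23.1407 F2406
G1 X109.6951 Y26.0362
G1 X102.7049 Y23.1407
G1 X99.8094 Y16.1505
G1 X102.7049 Y9.1603
G1 X109.6951 Y6.2648
G1 X116.6853 Y9.1603
G1 X119.5808 Y16.1505
M5
G0 X0.0000 Y0.0000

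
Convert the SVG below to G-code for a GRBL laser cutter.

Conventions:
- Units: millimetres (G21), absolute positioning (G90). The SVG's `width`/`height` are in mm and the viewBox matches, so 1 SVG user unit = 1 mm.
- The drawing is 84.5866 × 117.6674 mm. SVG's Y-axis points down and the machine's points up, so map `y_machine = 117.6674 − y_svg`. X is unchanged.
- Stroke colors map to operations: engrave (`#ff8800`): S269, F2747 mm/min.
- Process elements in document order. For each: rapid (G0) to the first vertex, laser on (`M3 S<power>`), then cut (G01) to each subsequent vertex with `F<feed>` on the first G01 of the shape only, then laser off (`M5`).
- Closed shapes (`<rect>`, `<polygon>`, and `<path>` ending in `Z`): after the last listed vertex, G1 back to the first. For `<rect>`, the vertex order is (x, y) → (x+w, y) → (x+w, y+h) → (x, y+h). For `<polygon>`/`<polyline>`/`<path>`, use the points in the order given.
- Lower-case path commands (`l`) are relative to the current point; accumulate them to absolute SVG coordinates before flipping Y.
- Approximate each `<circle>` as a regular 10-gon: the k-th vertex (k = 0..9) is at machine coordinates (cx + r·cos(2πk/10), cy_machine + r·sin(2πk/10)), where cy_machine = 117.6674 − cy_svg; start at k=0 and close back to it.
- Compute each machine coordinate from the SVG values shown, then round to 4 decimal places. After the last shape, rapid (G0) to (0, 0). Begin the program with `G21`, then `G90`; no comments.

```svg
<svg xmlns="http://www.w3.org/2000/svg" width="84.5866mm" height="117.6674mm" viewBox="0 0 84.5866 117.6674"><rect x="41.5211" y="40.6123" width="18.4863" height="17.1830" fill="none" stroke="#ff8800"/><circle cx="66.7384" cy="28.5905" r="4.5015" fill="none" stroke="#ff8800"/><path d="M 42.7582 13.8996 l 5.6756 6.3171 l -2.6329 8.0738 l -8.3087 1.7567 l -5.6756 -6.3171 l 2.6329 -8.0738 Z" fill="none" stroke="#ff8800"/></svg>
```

Since the viewBox matches the mm dimensions, user units are millimetres directly. The only transform is the Y-flip y_m = 117.6674 − y_svg.

Shape 1 is a rectangle drawn with `<rect>`. Its stroke #ff8800 means engrave at S269, F2747. After flipping Y the toolpath is (41.5211,77.0551) → (60.0074,77.0551) → (60.0074,59.8721) → (41.5211,59.8721) → (41.5211,77.0551), returning to the start.

Shape 2 is a circle drawn with `<circle>`. Its stroke #ff8800 means engrave at S269, F2747. After flipping Y the toolpath is (71.2399,89.0769) → (70.3802,91.7228) → (68.1294,93.3581) → (65.3474,93.3581) → (63.0966,91.7228) → (62.2369,89.0769) → (63.0966,86.4310) → (65.3474,84.7957) → (68.1294,84.7957) → (70.3802,86.4310) → (71.2399,89.0769), returning to the start.

Shape 3 is a regular polygon drawn with `<path>`. Its stroke #ff8800 means engrave at S269, F2747. After flipping Y the toolpath is (42.7582,103.7678) → (48.4338,97.4507) → (45.8009,89.3769) → (37.4922,87.6202) → (31.8166,93.9373) → (34.4495,102.0111) → (42.7582,103.7678), returning to the start.

G21
G90
G0 X41.5211 Y77.0551
M3 S269
G01 X60.0074 Y77.0551 F2747
G01 X60.0074 Y59.8721
G01 X41.5211 Y59.8721
G01 X41.5211 Y77.0551
M5
G0 X71.2399 Y89.0769
M3 S269
G01 X70.3802 Y91.7228 F2747
G01 X68.1294 Y93.3581
G01 X65.3474 Y93.3581
G01 X63.0966 Y91.7228
G01 X62.2369 Y89.0769
G01 X63.0966 Y86.4310
G01 X65.3474 Y84.7957
G01 X68.1294 Y84.7957
G01 X70.3802 Y86.4310
G01 X71.2399 Y89.0769
M5
G0 X42.7582 Y103.7678
M3 S269
G01 X48.4338 Y97.4507 F2747
G01 X45.8009 Y89.3769
G01 X37.4922 Y87.6202
G01 X31.8166 Y93.9373
G01 X34.4495 Y102.0111
G01 X42.7582 Y103.7678
M5
G0 X0.0000 Y0.0000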